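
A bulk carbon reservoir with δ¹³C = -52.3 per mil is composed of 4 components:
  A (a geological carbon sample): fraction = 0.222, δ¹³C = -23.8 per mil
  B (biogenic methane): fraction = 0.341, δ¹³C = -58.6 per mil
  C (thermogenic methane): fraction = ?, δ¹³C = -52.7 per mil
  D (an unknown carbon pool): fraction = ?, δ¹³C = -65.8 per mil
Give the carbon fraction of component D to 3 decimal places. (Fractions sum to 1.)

0.306

Let f_D and f_C be the unknown fractions; fractions sum to 1 so f_D + f_C = 0.437.
Mass balance: Σ fᵢ·δᵢ = δ_bulk ⇒ f_D·(-65.8) + f_C·(-52.7) = -52.3 − (-25.266) = -27.034
Substitute f_C = 0.437 − f_D:
f_D·(-65.8 − -52.7) = -27.034 − 0.437×(-52.7) = -4.004
f_D = -4.004 / -13.1 = 0.3056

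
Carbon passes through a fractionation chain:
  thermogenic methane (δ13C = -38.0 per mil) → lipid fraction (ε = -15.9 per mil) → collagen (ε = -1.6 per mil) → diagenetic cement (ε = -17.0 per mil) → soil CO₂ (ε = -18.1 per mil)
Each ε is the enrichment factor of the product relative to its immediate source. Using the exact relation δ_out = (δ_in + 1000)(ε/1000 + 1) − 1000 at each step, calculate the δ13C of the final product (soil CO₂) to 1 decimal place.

-87.7 per mil

step 1: δ = (-38.00 + 1000)·(-15.9/1000 + 1) − 1000 = -53.30 per mil
step 2: δ = (-53.30 + 1000)·(-1.6/1000 + 1) − 1000 = -54.81 per mil
step 3: δ = (-54.81 + 1000)·(-17.0/1000 + 1) − 1000 = -70.88 per mil
step 4: δ = (-70.88 + 1000)·(-18.1/1000 + 1) − 1000 = -87.70 per mil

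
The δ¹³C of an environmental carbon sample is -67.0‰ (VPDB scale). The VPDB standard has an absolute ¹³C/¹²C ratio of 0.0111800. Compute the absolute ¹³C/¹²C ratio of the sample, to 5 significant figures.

0.010431

R_sample = R_standard × (δ¹³C/1000 + 1)
R_sample = 0.0111800 × (-67.0/1000 + 1) = 0.0111800 × 0.933000
R_sample = 0.0104309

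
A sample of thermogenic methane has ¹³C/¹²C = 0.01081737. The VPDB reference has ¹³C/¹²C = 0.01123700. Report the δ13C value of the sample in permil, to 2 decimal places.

-37.34 permil

δ13C = (R_sample / R_standard − 1) × 1000
R_sample / R_standard = 0.01081737 / 0.01123700 = 0.962656
δ13C = (0.962656 − 1) × 1000 = -37.344 permil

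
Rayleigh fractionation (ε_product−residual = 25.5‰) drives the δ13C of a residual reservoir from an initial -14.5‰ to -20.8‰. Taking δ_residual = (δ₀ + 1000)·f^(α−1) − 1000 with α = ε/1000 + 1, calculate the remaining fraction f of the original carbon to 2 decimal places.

0.78

α − 1 = ε/1000 = 0.0255
(δ_res + 1000)/(δ₀ + 1000) = (-20.8 + 1000)/(-14.5 + 1000) = 979.2/985.5 = 0.993607
f = 0.993607^(1/0.0255) = exp(ln(0.993607)/0.0255) = exp(-0.00641/0.0255)
f = exp(-0.2515) = 0.7776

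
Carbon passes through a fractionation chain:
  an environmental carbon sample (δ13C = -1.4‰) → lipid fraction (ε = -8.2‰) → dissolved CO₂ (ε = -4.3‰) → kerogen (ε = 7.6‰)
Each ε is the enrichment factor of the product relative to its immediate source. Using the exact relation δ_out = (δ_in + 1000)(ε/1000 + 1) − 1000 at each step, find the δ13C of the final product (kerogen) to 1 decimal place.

step 1: δ = (-1.40 + 1000)·(-8.2/1000 + 1) − 1000 = -9.59‰
step 2: δ = (-9.59 + 1000)·(-4.3/1000 + 1) − 1000 = -13.85‰
step 3: δ = (-13.85 + 1000)·(7.6/1000 + 1) − 1000 = -6.35‰

-6.4‰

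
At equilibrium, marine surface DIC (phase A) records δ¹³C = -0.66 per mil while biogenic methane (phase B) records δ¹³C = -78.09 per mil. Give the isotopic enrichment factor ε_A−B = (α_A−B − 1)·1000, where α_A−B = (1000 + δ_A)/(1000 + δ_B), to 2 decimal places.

α_A−B = (1000 + -0.66) / (1000 + -78.09) = 999.34 / 921.91 = 1.083989
ε_A−B = (1.083989 − 1) × 1000 = 83.989 per mil
(The approximation ε ≈ δ_A − δ_B would give 77.43 per mil.)

83.99 per mil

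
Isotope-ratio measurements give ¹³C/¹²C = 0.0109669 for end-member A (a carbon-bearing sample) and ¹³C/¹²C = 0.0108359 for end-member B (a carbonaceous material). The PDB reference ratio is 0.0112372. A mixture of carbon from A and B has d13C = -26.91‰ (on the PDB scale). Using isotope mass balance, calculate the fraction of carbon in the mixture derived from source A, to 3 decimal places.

0.755

δ_A = (0.0109669/0.0112372 − 1)×1000 = (0.975946 − 1)×1000 = -24.054‰
δ_B = (0.0108359/0.0112372 − 1)×1000 = (0.964288 − 1)×1000 = -35.712‰
f_A = (δ_mix − δ_B)/(δ_A − δ_B) = (-26.91 − (-35.712))/(-24.054 − (-35.712))
f_A = 8.802 / 11.658 = 0.7550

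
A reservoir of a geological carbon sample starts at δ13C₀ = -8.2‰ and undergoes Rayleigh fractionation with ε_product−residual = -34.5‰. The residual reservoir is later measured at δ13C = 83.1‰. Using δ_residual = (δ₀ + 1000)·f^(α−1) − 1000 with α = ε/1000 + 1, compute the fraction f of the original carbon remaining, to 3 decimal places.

0.078

α − 1 = ε/1000 = -0.0345
(δ_res + 1000)/(δ₀ + 1000) = (83.1 + 1000)/(-8.2 + 1000) = 1083.1/991.8 = 1.092055
f = 1.092055^(1/-0.0345) = exp(ln(1.092055)/-0.0345) = exp(0.08806/-0.0345)
f = exp(-2.5525) = 0.0779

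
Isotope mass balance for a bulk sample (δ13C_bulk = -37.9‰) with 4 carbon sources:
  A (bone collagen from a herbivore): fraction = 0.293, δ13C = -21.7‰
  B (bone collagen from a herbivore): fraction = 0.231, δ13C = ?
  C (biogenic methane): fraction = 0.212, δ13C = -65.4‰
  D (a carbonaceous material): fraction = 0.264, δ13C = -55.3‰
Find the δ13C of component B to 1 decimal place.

-13.3‰

Isotope mass balance: δ_bulk = Σ fᵢ·δᵢ.
-37.9 = 0.293×(-21.7) + 0.231×δ_B + 0.212×(-65.4) + 0.264×(-55.3)
0.231·δ_B = -37.9 − (-34.822) = -3.078
δ_B = -3.078 / 0.231 = -13.32‰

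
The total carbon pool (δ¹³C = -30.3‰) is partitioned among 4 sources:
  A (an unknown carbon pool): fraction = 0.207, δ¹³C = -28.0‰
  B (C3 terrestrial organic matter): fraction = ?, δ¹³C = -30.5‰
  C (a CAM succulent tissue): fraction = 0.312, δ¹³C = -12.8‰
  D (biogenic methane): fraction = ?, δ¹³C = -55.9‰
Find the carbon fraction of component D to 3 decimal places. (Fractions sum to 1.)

0.230

Let f_D and f_B be the unknown fractions; fractions sum to 1 so f_D + f_B = 0.481.
Mass balance: Σ fᵢ·δᵢ = δ_bulk ⇒ f_D·(-55.9) + f_B·(-30.5) = -30.3 − (-9.790) = -20.510
Substitute f_B = 0.481 − f_D:
f_D·(-55.9 − -30.5) = -20.510 − 0.481×(-30.5) = -5.840
f_D = -5.840 / -25.4 = 0.2299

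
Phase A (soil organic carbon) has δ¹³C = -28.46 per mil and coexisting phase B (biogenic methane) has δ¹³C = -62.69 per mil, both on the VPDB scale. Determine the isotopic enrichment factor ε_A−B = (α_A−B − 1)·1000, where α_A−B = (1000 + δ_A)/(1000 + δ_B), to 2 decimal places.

36.52 per mil

α_A−B = (1000 + -28.46) / (1000 + -62.69) = 971.54 / 937.31 = 1.036519
ε_A−B = (1.036519 − 1) × 1000 = 36.519 per mil
(The approximation ε ≈ δ_A − δ_B would give 34.23 per mil.)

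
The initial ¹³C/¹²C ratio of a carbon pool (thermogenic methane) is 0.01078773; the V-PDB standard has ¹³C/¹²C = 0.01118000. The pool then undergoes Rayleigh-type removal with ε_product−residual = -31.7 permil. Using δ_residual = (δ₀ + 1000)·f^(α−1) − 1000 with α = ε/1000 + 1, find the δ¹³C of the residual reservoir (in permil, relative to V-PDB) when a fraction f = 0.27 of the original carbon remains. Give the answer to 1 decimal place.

δ₀ = (0.01078773/0.01118000 − 1)×1000 = (0.964913 − 1)×1000 = -35.087 permil
α − 1 = ε/1000 = -0.0317
f^(α−1) = 0.27^(-0.0317) = 1.042379
δ_res = (-35.087 + 1000) × 1.042379 − 1000 = 1005.806 − 1000 = 5.81 permil

5.8 permil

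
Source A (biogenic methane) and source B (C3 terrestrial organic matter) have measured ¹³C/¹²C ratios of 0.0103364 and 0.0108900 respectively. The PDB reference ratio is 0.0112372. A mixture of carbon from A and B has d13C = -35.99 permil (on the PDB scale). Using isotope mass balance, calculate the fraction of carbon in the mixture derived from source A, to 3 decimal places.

0.103

δ_A = (0.0103364/0.0112372 − 1)×1000 = (0.919838 − 1)×1000 = -80.162 permil
δ_B = (0.0108900/0.0112372 − 1)×1000 = (0.969103 − 1)×1000 = -30.897 permil
f_A = (δ_mix − δ_B)/(δ_A − δ_B) = (-35.99 − (-30.897))/(-80.162 − (-30.897))
f_A = -5.093 / -49.265 = 0.1034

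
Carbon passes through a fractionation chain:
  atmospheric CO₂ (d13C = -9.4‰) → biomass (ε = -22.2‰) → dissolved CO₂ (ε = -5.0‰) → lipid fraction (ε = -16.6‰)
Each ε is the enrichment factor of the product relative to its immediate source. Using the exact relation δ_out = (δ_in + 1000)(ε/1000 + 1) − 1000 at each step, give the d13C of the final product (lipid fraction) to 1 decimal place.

step 1: δ = (-9.40 + 1000)·(-22.2/1000 + 1) − 1000 = -31.39‰
step 2: δ = (-31.39 + 1000)·(-5.0/1000 + 1) − 1000 = -36.23‰
step 3: δ = (-36.23 + 1000)·(-16.6/1000 + 1) − 1000 = -52.23‰

-52.2‰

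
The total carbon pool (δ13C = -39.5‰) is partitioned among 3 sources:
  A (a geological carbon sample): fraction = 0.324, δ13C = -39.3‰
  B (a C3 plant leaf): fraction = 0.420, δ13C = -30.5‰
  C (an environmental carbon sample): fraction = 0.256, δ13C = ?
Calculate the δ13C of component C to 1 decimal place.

-54.5‰

Isotope mass balance: δ_bulk = Σ fᵢ·δᵢ.
-39.5 = 0.324×(-39.3) + 0.420×(-30.5) + 0.256×δ_C
0.256·δ_C = -39.5 − (-25.543) = -13.957
δ_C = -13.957 / 0.256 = -54.52‰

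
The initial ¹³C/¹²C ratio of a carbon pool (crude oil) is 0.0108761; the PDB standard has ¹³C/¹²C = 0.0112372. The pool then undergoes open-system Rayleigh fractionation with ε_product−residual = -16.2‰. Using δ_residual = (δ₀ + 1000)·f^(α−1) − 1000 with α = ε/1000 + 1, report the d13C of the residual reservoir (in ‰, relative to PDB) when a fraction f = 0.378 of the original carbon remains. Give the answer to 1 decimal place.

δ₀ = (0.0108761/0.0112372 − 1)×1000 = (0.967866 − 1)×1000 = -32.134‰
α − 1 = ε/1000 = -0.0162
f^(α−1) = 0.378^(-0.0162) = 1.015885
δ_res = (-32.134 + 1000) × 1.015885 − 1000 = 983.240 − 1000 = -16.76‰

-16.8‰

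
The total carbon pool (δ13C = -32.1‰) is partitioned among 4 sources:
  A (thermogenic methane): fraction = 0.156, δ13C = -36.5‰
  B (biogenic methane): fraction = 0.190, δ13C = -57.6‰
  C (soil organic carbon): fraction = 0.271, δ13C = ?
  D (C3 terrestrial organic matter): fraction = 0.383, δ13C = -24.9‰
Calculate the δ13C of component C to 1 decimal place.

-21.9‰

Isotope mass balance: δ_bulk = Σ fᵢ·δᵢ.
-32.1 = 0.156×(-36.5) + 0.190×(-57.6) + 0.271×δ_C + 0.383×(-24.9)
0.271·δ_C = -32.1 − (-26.175) = -5.925
δ_C = -5.925 / 0.271 = -21.86‰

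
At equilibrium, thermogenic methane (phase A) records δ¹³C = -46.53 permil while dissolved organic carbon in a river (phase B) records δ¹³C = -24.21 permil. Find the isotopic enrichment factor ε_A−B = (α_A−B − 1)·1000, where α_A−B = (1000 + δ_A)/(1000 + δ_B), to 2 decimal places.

-22.87 permil

α_A−B = (1000 + -46.53) / (1000 + -24.21) = 953.47 / 975.79 = 0.977126
ε_A−B = (0.977126 − 1) × 1000 = -22.874 permil
(The approximation ε ≈ δ_A − δ_B would give -22.32 permil.)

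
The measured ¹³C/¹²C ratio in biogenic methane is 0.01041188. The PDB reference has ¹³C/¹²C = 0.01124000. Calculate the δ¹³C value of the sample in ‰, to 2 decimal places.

δ¹³C = (R_sample / R_standard − 1) × 1000
R_sample / R_standard = 0.01041188 / 0.01124000 = 0.926324
δ¹³C = (0.926324 − 1) × 1000 = -73.676‰

-73.68‰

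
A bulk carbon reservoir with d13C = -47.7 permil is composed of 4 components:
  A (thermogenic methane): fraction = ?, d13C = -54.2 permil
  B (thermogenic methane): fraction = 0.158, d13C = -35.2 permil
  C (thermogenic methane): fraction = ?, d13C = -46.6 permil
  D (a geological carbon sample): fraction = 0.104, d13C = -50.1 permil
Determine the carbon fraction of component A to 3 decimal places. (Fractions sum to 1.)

0.334

Let f_A and f_C be the unknown fractions; fractions sum to 1 so f_A + f_C = 0.738.
Mass balance: Σ fᵢ·δᵢ = δ_bulk ⇒ f_A·(-54.2) + f_C·(-46.6) = -47.7 − (-10.772) = -36.928
Substitute f_C = 0.738 − f_A:
f_A·(-54.2 − -46.6) = -36.928 − 0.738×(-46.6) = -2.537
f_A = -2.537 / -7.6 = 0.3338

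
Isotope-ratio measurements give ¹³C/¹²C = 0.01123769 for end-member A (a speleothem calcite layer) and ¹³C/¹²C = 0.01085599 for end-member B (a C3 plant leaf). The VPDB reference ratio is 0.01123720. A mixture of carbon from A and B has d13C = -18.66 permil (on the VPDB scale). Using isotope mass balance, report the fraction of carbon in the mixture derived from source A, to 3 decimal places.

δ_A = (0.01123769/0.01123720 − 1)×1000 = (1.000044 − 1)×1000 = 0.044 permil
δ_B = (0.01085599/0.01123720 − 1)×1000 = (0.966076 − 1)×1000 = -33.924 permil
f_A = (δ_mix − δ_B)/(δ_A − δ_B) = (-18.66 − (-33.924))/(0.044 − (-33.924))
f_A = 15.264 / 33.968 = 0.4494

0.449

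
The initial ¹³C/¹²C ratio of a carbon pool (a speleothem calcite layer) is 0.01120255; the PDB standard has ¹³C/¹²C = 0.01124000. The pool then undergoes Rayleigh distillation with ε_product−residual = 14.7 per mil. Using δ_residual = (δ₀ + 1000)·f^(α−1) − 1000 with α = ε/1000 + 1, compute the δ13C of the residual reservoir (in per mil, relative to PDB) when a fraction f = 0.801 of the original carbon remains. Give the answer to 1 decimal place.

-6.6 per mil

δ₀ = (0.01120255/0.01124000 − 1)×1000 = (0.996668 − 1)×1000 = -3.332 per mil
α − 1 = ε/1000 = 0.0147
f^(α−1) = 0.801^(0.0147) = 0.996743
δ_res = (-3.332 + 1000) × 0.996743 − 1000 = 993.422 − 1000 = -6.58 per mil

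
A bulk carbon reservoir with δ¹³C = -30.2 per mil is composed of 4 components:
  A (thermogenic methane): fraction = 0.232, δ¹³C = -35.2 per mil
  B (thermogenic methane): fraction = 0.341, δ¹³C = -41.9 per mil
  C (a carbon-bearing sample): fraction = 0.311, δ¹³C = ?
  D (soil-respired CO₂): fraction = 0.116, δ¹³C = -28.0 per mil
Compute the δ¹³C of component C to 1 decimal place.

Isotope mass balance: δ_bulk = Σ fᵢ·δᵢ.
-30.2 = 0.232×(-35.2) + 0.341×(-41.9) + 0.311×δ_C + 0.116×(-28.0)
0.311·δ_C = -30.2 − (-25.702) = -4.498
δ_C = -4.498 / 0.311 = -14.46 per mil

-14.5 per mil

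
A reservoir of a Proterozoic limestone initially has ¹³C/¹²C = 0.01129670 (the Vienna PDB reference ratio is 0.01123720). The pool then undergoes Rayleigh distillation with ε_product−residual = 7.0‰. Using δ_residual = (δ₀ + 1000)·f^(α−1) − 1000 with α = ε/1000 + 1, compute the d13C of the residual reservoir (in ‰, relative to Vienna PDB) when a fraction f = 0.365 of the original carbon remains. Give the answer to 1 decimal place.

-1.8‰

δ₀ = (0.01129670/0.01123720 − 1)×1000 = (1.005295 − 1)×1000 = 5.295‰
α − 1 = ε/1000 = 0.0070
f^(α−1) = 0.365^(0.0070) = 0.992970
δ_res = (5.295 + 1000) × 0.992970 − 1000 = 998.228 − 1000 = -1.77‰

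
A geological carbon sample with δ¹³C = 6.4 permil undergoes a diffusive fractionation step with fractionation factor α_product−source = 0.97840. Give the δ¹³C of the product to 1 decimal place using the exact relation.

δ_product = (δ_source + 1000)·α − 1000
δ_product = (6.4 + 1000) × 0.97840 − 1000
δ_product = 984.662 − 1000 = -15.34 permil

-15.3 permil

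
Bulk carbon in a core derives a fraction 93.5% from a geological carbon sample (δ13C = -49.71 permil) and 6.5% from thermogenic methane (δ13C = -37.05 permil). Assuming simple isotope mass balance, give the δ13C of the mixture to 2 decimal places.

δ_mix = f_A·δ_A + f_B·δ_B
δ_mix = 0.935 × (-49.71) + 0.065 × (-37.05)
δ_mix = -46.479 + -2.408 = -48.887 permil

-48.89 permil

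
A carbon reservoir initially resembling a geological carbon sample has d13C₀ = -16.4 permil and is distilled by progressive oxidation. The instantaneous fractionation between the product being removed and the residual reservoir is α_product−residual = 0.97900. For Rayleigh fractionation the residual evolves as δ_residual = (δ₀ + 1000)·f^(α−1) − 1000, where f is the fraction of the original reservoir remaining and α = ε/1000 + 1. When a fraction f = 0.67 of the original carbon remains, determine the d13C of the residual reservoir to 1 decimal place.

-8.1 permil

Rayleigh residual: δ_res = (δ₀ + 1000)·f^(α−1) − 1000
α − 1 = -0.02100
f^(α−1) = 0.67^(-0.02100) = 1.008445
δ_res = (-16.4 + 1000) × 1.008445 − 1000 = 991.907 − 1000 = -8.09 permil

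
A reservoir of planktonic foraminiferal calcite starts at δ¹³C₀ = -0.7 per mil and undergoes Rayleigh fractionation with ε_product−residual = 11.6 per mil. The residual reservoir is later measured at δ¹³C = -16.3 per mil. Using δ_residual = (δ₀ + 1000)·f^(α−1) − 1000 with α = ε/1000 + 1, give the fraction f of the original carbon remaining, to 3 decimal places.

α − 1 = ε/1000 = 0.0116
(δ_res + 1000)/(δ₀ + 1000) = (-16.3 + 1000)/(-0.7 + 1000) = 983.7/999.3 = 0.984389
f = 0.984389^(1/0.0116) = exp(ln(0.984389)/0.0116) = exp(-0.01573/0.0116)
f = exp(-1.3564) = 0.2576

0.258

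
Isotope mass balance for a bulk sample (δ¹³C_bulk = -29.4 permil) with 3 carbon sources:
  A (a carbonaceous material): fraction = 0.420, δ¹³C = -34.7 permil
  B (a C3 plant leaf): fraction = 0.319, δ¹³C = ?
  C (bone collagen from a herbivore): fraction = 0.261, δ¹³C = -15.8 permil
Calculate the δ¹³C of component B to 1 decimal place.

-33.5 permil

Isotope mass balance: δ_bulk = Σ fᵢ·δᵢ.
-29.4 = 0.420×(-34.7) + 0.319×δ_B + 0.261×(-15.8)
0.319·δ_B = -29.4 − (-18.698) = -10.702
δ_B = -10.702 / 0.319 = -33.55 permil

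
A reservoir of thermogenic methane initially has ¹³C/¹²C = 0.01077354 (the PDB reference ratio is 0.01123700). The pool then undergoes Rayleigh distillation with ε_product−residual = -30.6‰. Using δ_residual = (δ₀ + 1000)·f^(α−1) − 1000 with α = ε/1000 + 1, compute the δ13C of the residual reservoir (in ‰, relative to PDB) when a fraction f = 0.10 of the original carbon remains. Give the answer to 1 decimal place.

28.7‰

δ₀ = (0.01077354/0.01123700 − 1)×1000 = (0.958756 − 1)×1000 = -41.244‰
α − 1 = ε/1000 = -0.0306
f^(α−1) = 0.10^(-0.0306) = 1.073001
δ_res = (-41.244 + 1000) × 1.073001 − 1000 = 1028.746 − 1000 = 28.75‰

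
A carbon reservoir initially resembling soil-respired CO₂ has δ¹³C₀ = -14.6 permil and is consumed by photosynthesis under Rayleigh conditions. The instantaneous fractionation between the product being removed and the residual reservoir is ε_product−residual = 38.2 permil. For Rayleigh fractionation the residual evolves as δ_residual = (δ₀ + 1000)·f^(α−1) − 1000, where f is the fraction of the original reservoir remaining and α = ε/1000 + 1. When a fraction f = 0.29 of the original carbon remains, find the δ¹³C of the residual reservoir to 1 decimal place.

Rayleigh residual: δ_res = (δ₀ + 1000)·f^(α−1) − 1000
α = ε/1000 + 1 = 1.03820, so α − 1 = 0.03820
f^(α−1) = 0.29^(0.03820) = 0.953814
δ_res = (-14.6 + 1000) × 0.953814 − 1000 = 939.888 − 1000 = -60.11 permil

-60.1 permil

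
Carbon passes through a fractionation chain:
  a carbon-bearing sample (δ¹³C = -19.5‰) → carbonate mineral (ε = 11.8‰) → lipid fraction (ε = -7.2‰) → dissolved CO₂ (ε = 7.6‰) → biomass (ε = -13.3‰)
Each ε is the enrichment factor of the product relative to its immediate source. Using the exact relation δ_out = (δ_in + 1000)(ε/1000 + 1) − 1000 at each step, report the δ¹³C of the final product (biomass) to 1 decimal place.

-20.8‰

step 1: δ = (-19.50 + 1000)·(11.8/1000 + 1) − 1000 = -7.93‰
step 2: δ = (-7.93 + 1000)·(-7.2/1000 + 1) − 1000 = -15.07‰
step 3: δ = (-15.07 + 1000)·(7.6/1000 + 1) − 1000 = -7.59‰
step 4: δ = (-7.59 + 1000)·(-13.3/1000 + 1) − 1000 = -20.79‰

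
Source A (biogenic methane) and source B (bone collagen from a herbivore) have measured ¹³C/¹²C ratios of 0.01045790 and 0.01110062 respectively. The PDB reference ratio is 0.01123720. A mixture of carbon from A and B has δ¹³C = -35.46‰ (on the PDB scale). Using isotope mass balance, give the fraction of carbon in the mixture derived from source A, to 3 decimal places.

δ_A = (0.01045790/0.01123720 − 1)×1000 = (0.930650 − 1)×1000 = -69.350‰
δ_B = (0.01110062/0.01123720 − 1)×1000 = (0.987846 − 1)×1000 = -12.154‰
f_A = (δ_mix − δ_B)/(δ_A − δ_B) = (-35.46 − (-12.154))/(-69.350 − (-12.154))
f_A = -23.306 / -57.196 = 0.4075

0.407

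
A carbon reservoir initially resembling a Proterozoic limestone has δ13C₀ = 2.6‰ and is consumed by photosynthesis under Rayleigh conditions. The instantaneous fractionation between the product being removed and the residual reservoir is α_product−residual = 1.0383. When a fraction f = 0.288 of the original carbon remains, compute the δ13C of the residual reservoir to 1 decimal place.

-44.1‰

Rayleigh residual: δ_res = (δ₀ + 1000)·f^(α−1) − 1000
α − 1 = 0.03830
f^(α−1) = 0.288^(0.03830) = 0.953443
δ_res = (2.6 + 1000) × 0.953443 − 1000 = 955.922 − 1000 = -44.08‰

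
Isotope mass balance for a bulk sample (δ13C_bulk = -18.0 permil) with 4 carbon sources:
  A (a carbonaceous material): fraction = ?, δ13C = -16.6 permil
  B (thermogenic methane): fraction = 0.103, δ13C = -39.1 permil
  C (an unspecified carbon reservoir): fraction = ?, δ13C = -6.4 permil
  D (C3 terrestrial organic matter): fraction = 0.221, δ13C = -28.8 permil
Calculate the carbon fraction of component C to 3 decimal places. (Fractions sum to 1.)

0.354

Let f_C and f_A be the unknown fractions; fractions sum to 1 so f_C + f_A = 0.676.
Mass balance: Σ fᵢ·δᵢ = δ_bulk ⇒ f_C·(-6.4) + f_A·(-16.6) = -18.0 − (-10.392) = -7.608
Substitute f_A = 0.676 − f_C:
f_C·(-6.4 − -16.6) = -7.608 − 0.676×(-16.6) = 3.614
f_C = 3.614 / 10.2 = 0.3543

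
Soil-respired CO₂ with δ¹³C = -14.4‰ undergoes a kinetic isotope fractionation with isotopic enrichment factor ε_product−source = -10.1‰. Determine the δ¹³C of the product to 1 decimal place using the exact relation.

Exactly, δ_product = (δ_source + 1000)·(ε/1000 + 1) − 1000.
δ_product = (-14.4 + 1000) × (-10.1/1000 + 1) − 1000
δ_product = -24.35‰

-24.4‰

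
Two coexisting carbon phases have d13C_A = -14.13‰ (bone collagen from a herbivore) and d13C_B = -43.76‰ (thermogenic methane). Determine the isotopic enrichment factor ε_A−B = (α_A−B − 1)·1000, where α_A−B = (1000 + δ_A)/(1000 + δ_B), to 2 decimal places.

30.99‰

α_A−B = (1000 + -14.13) / (1000 + -43.76) = 985.87 / 956.24 = 1.030986
ε_A−B = (1.030986 − 1) × 1000 = 30.986‰
(The approximation ε ≈ δ_A − δ_B would give 29.63‰.)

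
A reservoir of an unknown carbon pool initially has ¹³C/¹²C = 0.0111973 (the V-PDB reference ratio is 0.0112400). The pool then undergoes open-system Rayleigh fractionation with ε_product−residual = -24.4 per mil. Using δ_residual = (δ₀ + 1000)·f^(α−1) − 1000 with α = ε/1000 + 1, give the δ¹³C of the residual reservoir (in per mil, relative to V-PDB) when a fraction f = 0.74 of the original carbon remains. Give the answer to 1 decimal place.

δ₀ = (0.0111973/0.0112400 − 1)×1000 = (0.996201 − 1)×1000 = -3.799 per mil
α − 1 = ε/1000 = -0.0244
f^(α−1) = 0.74^(-0.0244) = 1.007374
δ_res = (-3.799 + 1000) × 1.007374 − 1000 = 1003.547 − 1000 = 3.55 per mil

3.5 per mil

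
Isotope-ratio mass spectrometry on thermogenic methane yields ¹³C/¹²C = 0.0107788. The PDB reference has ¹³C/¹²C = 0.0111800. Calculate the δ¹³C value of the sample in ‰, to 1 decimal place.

δ¹³C = (R_sample / R_standard − 1) × 1000
R_sample / R_standard = 0.0107788 / 0.0111800 = 0.964114
δ¹³C = (0.964114 − 1) × 1000 = -35.89‰

-35.9‰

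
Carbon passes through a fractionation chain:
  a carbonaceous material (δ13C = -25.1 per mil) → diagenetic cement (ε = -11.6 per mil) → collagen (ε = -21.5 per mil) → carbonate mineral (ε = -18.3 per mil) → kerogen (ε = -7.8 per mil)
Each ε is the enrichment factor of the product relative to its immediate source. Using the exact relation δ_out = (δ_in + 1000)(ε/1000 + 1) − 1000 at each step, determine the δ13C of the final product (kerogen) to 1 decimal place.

-81.6 per mil

step 1: δ = (-25.10 + 1000)·(-11.6/1000 + 1) − 1000 = -36.41 per mil
step 2: δ = (-36.41 + 1000)·(-21.5/1000 + 1) − 1000 = -57.13 per mil
step 3: δ = (-57.13 + 1000)·(-18.3/1000 + 1) − 1000 = -74.38 per mil
step 4: δ = (-74.38 + 1000)·(-7.8/1000 + 1) − 1000 = -81.60 per mil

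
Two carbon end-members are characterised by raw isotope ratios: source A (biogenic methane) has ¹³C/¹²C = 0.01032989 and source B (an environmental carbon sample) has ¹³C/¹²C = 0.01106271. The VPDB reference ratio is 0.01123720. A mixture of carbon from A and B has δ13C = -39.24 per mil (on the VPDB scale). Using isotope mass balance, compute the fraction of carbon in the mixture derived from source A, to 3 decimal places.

0.364

δ_A = (0.01032989/0.01123720 − 1)×1000 = (0.919258 − 1)×1000 = -80.742 per mil
δ_B = (0.01106271/0.01123720 − 1)×1000 = (0.984472 − 1)×1000 = -15.528 per mil
f_A = (δ_mix − δ_B)/(δ_A − δ_B) = (-39.24 − (-15.528))/(-80.742 − (-15.528))
f_A = -23.712 / -65.214 = 0.3636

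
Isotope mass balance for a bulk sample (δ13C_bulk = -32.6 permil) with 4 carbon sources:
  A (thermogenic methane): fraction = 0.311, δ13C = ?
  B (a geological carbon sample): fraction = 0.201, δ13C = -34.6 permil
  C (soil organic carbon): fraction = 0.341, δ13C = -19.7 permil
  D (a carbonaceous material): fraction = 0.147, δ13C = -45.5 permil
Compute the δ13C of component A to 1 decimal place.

-39.4 permil

Isotope mass balance: δ_bulk = Σ fᵢ·δᵢ.
-32.6 = 0.311×δ_A + 0.201×(-34.6) + 0.341×(-19.7) + 0.147×(-45.5)
0.311·δ_A = -32.6 − (-20.361) = -12.239
δ_A = -12.239 / 0.311 = -39.35 permil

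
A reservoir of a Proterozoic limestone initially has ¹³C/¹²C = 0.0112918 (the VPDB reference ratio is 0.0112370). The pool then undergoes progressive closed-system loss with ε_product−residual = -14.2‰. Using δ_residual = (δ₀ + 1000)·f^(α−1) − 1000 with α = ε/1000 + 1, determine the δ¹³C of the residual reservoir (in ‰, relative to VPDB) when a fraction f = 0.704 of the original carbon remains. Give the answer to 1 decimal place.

δ₀ = (0.0112918/0.0112370 − 1)×1000 = (1.004877 − 1)×1000 = 4.877‰
α − 1 = ε/1000 = -0.0142
f^(α−1) = 0.704^(-0.0142) = 1.004996
δ_res = (4.877 + 1000) × 1.004996 − 1000 = 1009.897 − 1000 = 9.90‰

9.9‰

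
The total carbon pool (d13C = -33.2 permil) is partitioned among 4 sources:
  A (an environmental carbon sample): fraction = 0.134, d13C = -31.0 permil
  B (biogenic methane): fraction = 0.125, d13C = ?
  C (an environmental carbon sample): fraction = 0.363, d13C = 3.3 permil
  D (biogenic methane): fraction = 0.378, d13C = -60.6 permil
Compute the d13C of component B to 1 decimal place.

Isotope mass balance: δ_bulk = Σ fᵢ·δᵢ.
-33.2 = 0.134×(-31.0) + 0.125×δ_B + 0.363×(3.3) + 0.378×(-60.6)
0.125·δ_B = -33.2 − (-25.863) = -7.337
δ_B = -7.337 / 0.125 = -58.70 permil

-58.7 permil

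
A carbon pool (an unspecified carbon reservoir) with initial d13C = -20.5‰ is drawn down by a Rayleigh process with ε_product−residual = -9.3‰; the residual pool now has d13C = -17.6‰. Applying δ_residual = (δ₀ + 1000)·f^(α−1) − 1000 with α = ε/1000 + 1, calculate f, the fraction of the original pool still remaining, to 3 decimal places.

α − 1 = ε/1000 = -0.0093
(δ_res + 1000)/(δ₀ + 1000) = (-17.6 + 1000)/(-20.5 + 1000) = 982.4/979.5 = 1.002961
f = 1.002961^(1/-0.0093) = exp(ln(1.002961)/-0.0093) = exp(0.00296/-0.0093)
f = exp(-0.3179) = 0.7277

0.728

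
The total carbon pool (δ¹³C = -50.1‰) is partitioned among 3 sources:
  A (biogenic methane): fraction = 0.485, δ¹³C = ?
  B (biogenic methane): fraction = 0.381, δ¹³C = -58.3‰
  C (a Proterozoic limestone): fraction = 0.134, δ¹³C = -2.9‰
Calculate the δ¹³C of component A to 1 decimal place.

Isotope mass balance: δ_bulk = Σ fᵢ·δᵢ.
-50.1 = 0.485×δ_A + 0.381×(-58.3) + 0.134×(-2.9)
0.485·δ_A = -50.1 − (-22.601) = -27.499
δ_A = -27.499 / 0.485 = -56.70‰

-56.7‰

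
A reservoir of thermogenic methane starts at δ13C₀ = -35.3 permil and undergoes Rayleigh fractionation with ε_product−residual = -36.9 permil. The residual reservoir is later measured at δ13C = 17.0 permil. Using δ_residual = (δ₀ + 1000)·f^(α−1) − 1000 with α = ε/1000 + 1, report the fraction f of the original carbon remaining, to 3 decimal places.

0.239

α − 1 = ε/1000 = -0.0369
(δ_res + 1000)/(δ₀ + 1000) = (17.0 + 1000)/(-35.3 + 1000) = 1017.0/964.7 = 1.054214
f = 1.054214^(1/-0.0369) = exp(ln(1.054214)/-0.0369) = exp(0.05280/-0.0369)
f = exp(-1.4308) = 0.2391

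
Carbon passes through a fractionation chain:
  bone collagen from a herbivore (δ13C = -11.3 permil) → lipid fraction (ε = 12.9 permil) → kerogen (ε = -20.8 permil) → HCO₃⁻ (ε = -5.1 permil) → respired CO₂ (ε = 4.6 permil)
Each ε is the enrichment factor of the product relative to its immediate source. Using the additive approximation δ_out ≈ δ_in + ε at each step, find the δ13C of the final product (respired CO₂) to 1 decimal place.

-19.7 permil

step 1: δ ≈ -11.3 + (12.9) = 1.6 permil
step 2: δ ≈ 1.6 + (-20.8) = -19.2 permil
step 3: δ ≈ -19.2 + (-5.1) = -24.3 permil
step 4: δ ≈ -24.3 + (4.6) = -19.7 permil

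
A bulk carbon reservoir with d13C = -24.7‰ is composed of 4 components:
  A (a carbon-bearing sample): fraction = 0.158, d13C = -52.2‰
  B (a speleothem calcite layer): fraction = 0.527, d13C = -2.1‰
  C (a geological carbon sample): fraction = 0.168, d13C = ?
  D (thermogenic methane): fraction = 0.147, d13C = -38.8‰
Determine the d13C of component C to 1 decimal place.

Isotope mass balance: δ_bulk = Σ fᵢ·δᵢ.
-24.7 = 0.158×(-52.2) + 0.527×(-2.1) + 0.168×δ_C + 0.147×(-38.8)
0.168·δ_C = -24.7 − (-15.058) = -9.642
δ_C = -9.642 / 0.168 = -57.39‰

-57.4‰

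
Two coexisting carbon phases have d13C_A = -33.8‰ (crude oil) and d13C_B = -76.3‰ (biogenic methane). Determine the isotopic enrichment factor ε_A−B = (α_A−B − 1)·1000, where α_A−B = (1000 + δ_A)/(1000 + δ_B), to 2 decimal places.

46.01‰

α_A−B = (1000 + -33.8) / (1000 + -76.3) = 966.2 / 923.7 = 1.046011
ε_A−B = (1.046011 − 1) × 1000 = 46.011‰
(The approximation ε ≈ δ_A − δ_B would give 42.5‰.)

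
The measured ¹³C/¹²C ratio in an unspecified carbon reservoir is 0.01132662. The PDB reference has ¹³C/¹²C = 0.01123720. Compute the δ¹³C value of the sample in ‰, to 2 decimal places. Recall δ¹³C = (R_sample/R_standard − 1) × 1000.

7.96‰

δ¹³C = (R_sample / R_standard − 1) × 1000
R_sample / R_standard = 0.01132662 / 0.01123720 = 1.007957
δ¹³C = (1.007957 − 1) × 1000 = 7.957‰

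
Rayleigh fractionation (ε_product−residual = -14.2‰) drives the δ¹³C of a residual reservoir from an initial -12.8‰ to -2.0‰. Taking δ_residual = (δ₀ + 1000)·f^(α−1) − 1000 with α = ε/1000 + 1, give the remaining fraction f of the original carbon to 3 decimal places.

0.465

α − 1 = ε/1000 = -0.0142
(δ_res + 1000)/(δ₀ + 1000) = (-2.0 + 1000)/(-12.8 + 1000) = 998.0/987.2 = 1.010940
f = 1.010940^(1/-0.0142) = exp(ln(1.010940)/-0.0142) = exp(0.01088/-0.0142)
f = exp(-0.7662) = 0.4648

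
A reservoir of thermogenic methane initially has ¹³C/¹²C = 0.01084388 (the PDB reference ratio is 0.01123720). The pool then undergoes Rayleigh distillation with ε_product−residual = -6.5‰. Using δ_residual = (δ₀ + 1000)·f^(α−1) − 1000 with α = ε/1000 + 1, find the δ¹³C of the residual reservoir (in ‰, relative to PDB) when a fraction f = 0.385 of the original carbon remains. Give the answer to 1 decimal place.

-29.0‰

δ₀ = (0.01084388/0.01123720 − 1)×1000 = (0.964998 − 1)×1000 = -35.002‰
α − 1 = ε/1000 = -0.0065
f^(α−1) = 0.385^(-0.0065) = 1.006224
δ_res = (-35.002 + 1000) × 1.006224 − 1000 = 971.004 − 1000 = -29.00‰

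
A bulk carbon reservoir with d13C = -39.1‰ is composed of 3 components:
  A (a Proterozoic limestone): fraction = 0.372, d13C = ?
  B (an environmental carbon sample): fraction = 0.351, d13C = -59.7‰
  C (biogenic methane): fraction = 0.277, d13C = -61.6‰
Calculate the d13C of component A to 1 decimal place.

-2.9‰

Isotope mass balance: δ_bulk = Σ fᵢ·δᵢ.
-39.1 = 0.372×δ_A + 0.351×(-59.7) + 0.277×(-61.6)
0.372·δ_A = -39.1 − (-38.018) = -1.082
δ_A = -1.082 / 0.372 = -2.91‰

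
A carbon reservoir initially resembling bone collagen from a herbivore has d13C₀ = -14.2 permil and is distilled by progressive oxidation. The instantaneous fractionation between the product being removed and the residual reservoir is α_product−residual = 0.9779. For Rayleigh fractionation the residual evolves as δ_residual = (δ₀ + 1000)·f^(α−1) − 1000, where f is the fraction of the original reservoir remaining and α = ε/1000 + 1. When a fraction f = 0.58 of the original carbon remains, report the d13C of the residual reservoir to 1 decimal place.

-2.3 permil

Rayleigh residual: δ_res = (δ₀ + 1000)·f^(α−1) − 1000
α − 1 = -0.02210
f^(α−1) = 0.58^(-0.02210) = 1.012111
δ_res = (-14.2 + 1000) × 1.012111 − 1000 = 997.739 − 1000 = -2.26 permil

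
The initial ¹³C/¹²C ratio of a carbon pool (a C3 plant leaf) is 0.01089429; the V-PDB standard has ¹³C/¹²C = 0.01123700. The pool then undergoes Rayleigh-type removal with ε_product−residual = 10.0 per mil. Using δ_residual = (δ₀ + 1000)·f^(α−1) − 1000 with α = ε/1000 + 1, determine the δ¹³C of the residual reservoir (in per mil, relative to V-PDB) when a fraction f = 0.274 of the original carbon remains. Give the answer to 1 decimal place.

δ₀ = (0.01089429/0.01123700 − 1)×1000 = (0.969502 − 1)×1000 = -30.498 per mil
α − 1 = ε/1000 = 0.0100
f^(α−1) = 0.274^(0.0100) = 0.987137
δ_res = (-30.498 + 1000) × 0.987137 − 1000 = 957.031 − 1000 = -42.97 per mil

-43.0 per mil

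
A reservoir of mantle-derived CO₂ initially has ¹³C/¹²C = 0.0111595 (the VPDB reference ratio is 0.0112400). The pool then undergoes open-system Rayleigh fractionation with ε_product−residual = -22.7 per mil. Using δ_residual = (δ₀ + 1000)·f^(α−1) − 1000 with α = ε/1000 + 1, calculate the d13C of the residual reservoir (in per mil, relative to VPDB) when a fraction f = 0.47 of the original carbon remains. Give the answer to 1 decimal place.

δ₀ = (0.0111595/0.0112400 − 1)×1000 = (0.992838 − 1)×1000 = -7.162 per mil
α − 1 = ε/1000 = -0.0227
f^(α−1) = 0.47^(-0.0227) = 1.017287
δ_res = (-7.162 + 1000) × 1.017287 − 1000 = 1010.001 − 1000 = 10.00 per mil

10.0 per mil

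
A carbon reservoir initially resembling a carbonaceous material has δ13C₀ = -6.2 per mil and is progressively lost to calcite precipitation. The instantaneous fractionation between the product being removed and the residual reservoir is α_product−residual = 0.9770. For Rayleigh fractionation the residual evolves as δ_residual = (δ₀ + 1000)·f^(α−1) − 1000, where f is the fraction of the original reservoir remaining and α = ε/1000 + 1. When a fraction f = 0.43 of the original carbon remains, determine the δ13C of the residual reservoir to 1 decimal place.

Rayleigh residual: δ_res = (δ₀ + 1000)·f^(α−1) − 1000
α − 1 = -0.02300
f^(α−1) = 0.43^(-0.02300) = 1.019601
δ_res = (-6.2 + 1000) × 1.019601 − 1000 = 1013.279 − 1000 = 13.28 per mil

13.3 per mil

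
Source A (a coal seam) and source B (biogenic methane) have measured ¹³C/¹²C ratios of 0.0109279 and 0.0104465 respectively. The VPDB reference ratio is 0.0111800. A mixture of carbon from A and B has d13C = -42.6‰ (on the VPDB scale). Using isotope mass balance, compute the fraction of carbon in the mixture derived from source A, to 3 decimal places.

0.534

δ_A = (0.0109279/0.0111800 − 1)×1000 = (0.977451 − 1)×1000 = -22.549‰
δ_B = (0.0104465/0.0111800 − 1)×1000 = (0.934392 − 1)×1000 = -65.608‰
f_A = (δ_mix − δ_B)/(δ_A − δ_B) = (-42.6 − (-65.608))/(-22.549 − (-65.608))
f_A = 23.008 / 43.059 = 0.5343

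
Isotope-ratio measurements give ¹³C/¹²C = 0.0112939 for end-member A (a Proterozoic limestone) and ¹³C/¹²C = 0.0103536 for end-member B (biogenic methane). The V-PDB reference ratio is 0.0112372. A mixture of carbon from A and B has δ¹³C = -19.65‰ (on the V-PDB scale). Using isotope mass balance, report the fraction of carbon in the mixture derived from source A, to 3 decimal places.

0.705

δ_A = (0.0112939/0.0112372 − 1)×1000 = (1.005046 − 1)×1000 = 5.046‰
δ_B = (0.0103536/0.0112372 − 1)×1000 = (0.921368 − 1)×1000 = -78.632‰
f_A = (δ_mix − δ_B)/(δ_A − δ_B) = (-19.65 − (-78.632))/(5.046 − (-78.632))
f_A = 58.982 / 83.677 = 0.7049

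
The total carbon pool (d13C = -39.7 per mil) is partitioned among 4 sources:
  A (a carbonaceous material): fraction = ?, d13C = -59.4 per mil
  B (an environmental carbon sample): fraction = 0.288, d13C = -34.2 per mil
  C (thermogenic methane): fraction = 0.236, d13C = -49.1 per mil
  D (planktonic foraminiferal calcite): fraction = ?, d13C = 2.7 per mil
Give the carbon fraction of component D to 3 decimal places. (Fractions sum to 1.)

0.161

Let f_D and f_A be the unknown fractions; fractions sum to 1 so f_D + f_A = 0.476.
Mass balance: Σ fᵢ·δᵢ = δ_bulk ⇒ f_D·(2.7) + f_A·(-59.4) = -39.7 − (-21.437) = -18.263
Substitute f_A = 0.476 − f_D:
f_D·(2.7 − -59.4) = -18.263 − 0.476×(-59.4) = 10.012
f_D = 10.012 / 62.1 = 0.1612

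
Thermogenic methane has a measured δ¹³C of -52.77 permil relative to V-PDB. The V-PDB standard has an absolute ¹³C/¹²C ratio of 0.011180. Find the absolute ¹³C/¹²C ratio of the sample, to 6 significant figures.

0.0105900

R_sample = R_standard × (δ¹³C/1000 + 1)
R_sample = 0.011180 × (-52.77/1000 + 1) = 0.011180 × 0.947230
R_sample = 0.0105900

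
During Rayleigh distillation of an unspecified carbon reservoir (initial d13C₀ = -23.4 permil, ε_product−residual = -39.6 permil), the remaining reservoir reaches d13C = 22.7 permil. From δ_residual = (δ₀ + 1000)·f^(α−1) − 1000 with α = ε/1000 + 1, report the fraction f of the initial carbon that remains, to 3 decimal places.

0.312

α − 1 = ε/1000 = -0.0396
(δ_res + 1000)/(δ₀ + 1000) = (22.7 + 1000)/(-23.4 + 1000) = 1022.7/976.6 = 1.047205
f = 1.047205^(1/-0.0396) = exp(ln(1.047205)/-0.0396) = exp(0.04612/-0.0396)
f = exp(-1.1648) = 0.3120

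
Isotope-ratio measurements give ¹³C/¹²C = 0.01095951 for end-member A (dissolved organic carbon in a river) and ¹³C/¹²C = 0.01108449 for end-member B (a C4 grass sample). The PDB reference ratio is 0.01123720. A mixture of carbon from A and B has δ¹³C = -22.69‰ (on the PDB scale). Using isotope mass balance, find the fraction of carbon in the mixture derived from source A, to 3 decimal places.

0.818

δ_A = (0.01095951/0.01123720 − 1)×1000 = (0.975288 − 1)×1000 = -24.712‰
δ_B = (0.01108449/0.01123720 − 1)×1000 = (0.986410 − 1)×1000 = -13.590‰
f_A = (δ_mix − δ_B)/(δ_A − δ_B) = (-22.69 − (-13.590))/(-24.712 − (-13.590))
f_A = -9.100 / -11.122 = 0.8182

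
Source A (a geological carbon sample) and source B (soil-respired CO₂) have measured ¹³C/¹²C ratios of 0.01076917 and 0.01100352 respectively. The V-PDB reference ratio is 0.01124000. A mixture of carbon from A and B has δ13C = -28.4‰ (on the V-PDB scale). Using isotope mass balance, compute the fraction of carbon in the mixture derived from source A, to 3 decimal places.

δ_A = (0.01076917/0.01124000 − 1)×1000 = (0.958111 − 1)×1000 = -41.889‰
δ_B = (0.01100352/0.01124000 − 1)×1000 = (0.978961 − 1)×1000 = -21.039‰
f_A = (δ_mix − δ_B)/(δ_A − δ_B) = (-28.4 − (-21.039))/(-41.889 − (-21.039))
f_A = -7.361 / -20.850 = 0.3530

0.353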